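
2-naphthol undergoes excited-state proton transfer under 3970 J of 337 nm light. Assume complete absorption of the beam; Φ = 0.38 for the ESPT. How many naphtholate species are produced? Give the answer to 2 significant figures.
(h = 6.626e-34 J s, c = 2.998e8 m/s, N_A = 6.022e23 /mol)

Photon energy at 337 nm: hc/λ = (6.626e-34)(2.998e8)/(337e-9) = 5.895e-19 J.
Photons incident: 3970 / 5.895e-19 = 6.735e21, i.e. 6.735e21/6.022e23 = 0.01118 mol.
Product: Φ × n_abs = 0.38 × 0.01118 = 0.004248 mol.
As a count: 0.004248 × 6.022e23 = 2.6e21.

2.6e21 species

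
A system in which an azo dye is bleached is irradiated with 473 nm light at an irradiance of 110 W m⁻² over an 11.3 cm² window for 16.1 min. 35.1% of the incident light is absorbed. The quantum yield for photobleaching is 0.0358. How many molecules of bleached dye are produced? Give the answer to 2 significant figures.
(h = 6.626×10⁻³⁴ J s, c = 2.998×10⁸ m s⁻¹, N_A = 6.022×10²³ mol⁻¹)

3.6×10¹⁸ molecules

Photon energy at 473 nm: hc/λ = (6.626×10⁻³⁴)(2.998×10⁸)/(473×10⁻⁹) = 4.200×10⁻¹⁹ J.
Energy delivered: (110 W m⁻²)(11.3×10⁻⁴ m²)(966 s) = 120.1 J.
Photons incident: 120.1 / 4.200×10⁻¹⁹ = 2.860×10²⁰, i.e. 2.860×10²⁰/6.022×10²³ = 4.749×10⁻⁴ mol.
Photons absorbed: 0.351 × 4.749×10⁻⁴ = 1.667×10⁻⁴ mol.
Product: Φ × n_abs = 0.0358 × 1.667×10⁻⁴ = 5.968×10⁻⁶ mol.
As a count: 5.968×10⁻⁶ × 6.022×10²³ = 3.6×10¹⁸.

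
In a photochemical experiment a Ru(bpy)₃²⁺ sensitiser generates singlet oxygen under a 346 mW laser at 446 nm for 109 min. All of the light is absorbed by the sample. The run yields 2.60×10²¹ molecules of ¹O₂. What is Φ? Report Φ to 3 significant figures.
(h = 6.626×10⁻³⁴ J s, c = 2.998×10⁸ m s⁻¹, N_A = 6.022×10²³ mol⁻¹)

Product: 2.60×10²¹ / 6.022×10²³ = 0.004318 mol.
Photon energy at 446 nm: hc/λ = (6.626×10⁻³⁴)(2.998×10⁸)/(446×10⁻⁹) = 4.454×10⁻¹⁹ J.
Energy delivered: (346 mW)(6540 s) = 2263 J.
Photons incident: 2263 / 4.454×10⁻¹⁹ = 5.081×10²¹, i.e. 5.081×10²¹/6.022×10²³ = 0.008437 mol.
Φ = 0.004318 mol / 0.008437 mol photons = 0.512.

Φ = 0.512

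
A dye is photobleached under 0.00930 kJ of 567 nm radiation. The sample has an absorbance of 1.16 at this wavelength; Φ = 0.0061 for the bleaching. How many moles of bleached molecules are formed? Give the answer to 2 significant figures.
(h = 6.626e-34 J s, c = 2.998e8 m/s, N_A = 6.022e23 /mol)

Photon energy at 567 nm: hc/λ = (6.626e-34)(2.998e8)/(567e-9) = 3.503e-19 J.
Incident energy: 0.00930 kJ = 9.30 J.
Photons incident: 9.30 / 3.503e-19 = 2.655e19, i.e. 2.655e19/6.022e23 = 4.409e-5 mol.
Fraction absorbed: 1 − 10^(−1.16) = 0.9308.
Photons absorbed: 0.9308 × 4.409e-5 = 4.104e-5 mol.
Product: Φ × n_abs = 0.0061 × 4.104e-5 = 2.503e-7 mol.

2.5e-7 mol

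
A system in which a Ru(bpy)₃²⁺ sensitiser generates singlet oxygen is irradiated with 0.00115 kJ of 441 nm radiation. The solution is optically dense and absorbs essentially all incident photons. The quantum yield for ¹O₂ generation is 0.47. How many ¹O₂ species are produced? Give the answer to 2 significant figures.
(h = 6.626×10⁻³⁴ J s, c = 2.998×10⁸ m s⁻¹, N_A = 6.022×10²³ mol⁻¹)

Photon energy at 441 nm: hc/λ = (6.626×10⁻³⁴)(2.998×10⁸)/(441×10⁻⁹) = 4.504×10⁻¹⁹ J.
Incident energy: 0.00115 kJ = 1.15 J.
Photons incident: 1.15 / 4.504×10⁻¹⁹ = 2.553×10¹⁸, i.e. 2.553×10¹⁸/6.022×10²³ = 4.239×10⁻⁶ mol.
Product: Φ × n_abs = 0.47 × 4.239×10⁻⁶ = 1.992×10⁻⁶ mol.
As a count: 1.992×10⁻⁶ × 6.022×10²³ = 1.2×10¹⁸.

1.2×10¹⁸ species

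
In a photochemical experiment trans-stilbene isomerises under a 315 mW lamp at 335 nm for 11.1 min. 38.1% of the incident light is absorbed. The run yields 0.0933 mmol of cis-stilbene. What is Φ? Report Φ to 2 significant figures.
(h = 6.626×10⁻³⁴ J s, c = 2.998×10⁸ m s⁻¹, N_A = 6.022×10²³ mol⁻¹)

Product: 0.0933 mmol = 9.33×10⁻⁵ mol.
Photon energy at 335 nm: hc/λ = (6.626×10⁻³⁴)(2.998×10⁸)/(335×10⁻⁹) = 5.930×10⁻¹⁹ J.
Energy delivered: (315 mW)(666 s) = 209.8 J.
Photons incident: 209.8 / 5.930×10⁻¹⁹ = 3.538×10²⁰, i.e. 3.538×10²⁰/6.022×10²³ = 5.875×10⁻⁴ mol.
Photons absorbed: 0.381 × 5.875×10⁻⁴ = 2.238×10⁻⁴ mol.
Φ = 9.33×10⁻⁵ mol / 2.238×10⁻⁴ mol photons = 0.42.

Φ = 0.42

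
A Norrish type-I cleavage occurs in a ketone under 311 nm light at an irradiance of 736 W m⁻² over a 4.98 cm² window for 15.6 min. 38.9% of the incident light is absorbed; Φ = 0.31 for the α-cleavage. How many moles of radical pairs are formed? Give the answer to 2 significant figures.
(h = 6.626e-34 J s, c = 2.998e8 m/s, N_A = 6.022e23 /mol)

Photon energy at 311 nm: hc/λ = (6.626e-34)(2.998e8)/(311e-9) = 6.387e-19 J.
Energy delivered: (736 W m⁻²)(4.98e-4 m²)(936 s) = 343.1 J.
Photons incident: 343.1 / 6.387e-19 = 5.372e20, i.e. 5.372e20/6.022e23 = 8.921e-4 mol.
Photons absorbed: 0.389 × 8.921e-4 = 3.470e-4 mol.
Product: Φ × n_abs = 0.31 × 3.470e-4 = 1.076e-4 mol.

1.1e-4 mol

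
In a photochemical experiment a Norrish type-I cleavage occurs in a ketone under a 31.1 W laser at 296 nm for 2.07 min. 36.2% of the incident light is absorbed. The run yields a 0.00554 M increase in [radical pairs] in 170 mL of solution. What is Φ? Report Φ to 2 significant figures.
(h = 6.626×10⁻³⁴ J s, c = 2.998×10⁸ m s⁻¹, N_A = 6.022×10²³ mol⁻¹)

Φ = 0.27

Product: (0.00554 M)(0.17 L) = 9.418×10⁻⁴ mol.
Photon energy at 296 nm: hc/λ = (6.626×10⁻³⁴)(2.998×10⁸)/(296×10⁻⁹) = 6.711×10⁻¹⁹ J.
Energy delivered: (31.1 W)(124.2 s) = 3863 J.
Photons incident: 3863 / 6.711×10⁻¹⁹ = 5.756×10²¹, i.e. 5.756×10²¹/6.022×10²³ = 0.009558 mol.
Photons absorbed: 0.362 × 0.009558 = 0.003460 mol.
Φ = 9.418×10⁻⁴ mol / 0.003460 mol photons = 0.27.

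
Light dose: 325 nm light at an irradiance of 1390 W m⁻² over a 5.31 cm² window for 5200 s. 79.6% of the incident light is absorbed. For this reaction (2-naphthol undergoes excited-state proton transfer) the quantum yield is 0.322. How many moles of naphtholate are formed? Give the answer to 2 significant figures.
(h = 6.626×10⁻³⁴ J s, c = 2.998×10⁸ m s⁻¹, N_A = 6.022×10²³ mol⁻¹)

Photon energy at 325 nm: hc/λ = (6.626×10⁻³⁴)(2.998×10⁸)/(325×10⁻⁹) = 6.112×10⁻¹⁹ J.
Energy delivered: (1390 W m⁻²)(5.31×10⁻⁴ m²)(5200 s) = 3838 J.
Photons incident: 3838 / 6.112×10⁻¹⁹ = 6.279×10²¹, i.e. 6.279×10²¹/6.022×10²³ = 0.01043 mol.
Photons absorbed: 0.796 × 0.01043 = 0.008302 mol.
Product: Φ × n_abs = 0.322 × 0.008302 = 0.002673 mol.

0.0027 mol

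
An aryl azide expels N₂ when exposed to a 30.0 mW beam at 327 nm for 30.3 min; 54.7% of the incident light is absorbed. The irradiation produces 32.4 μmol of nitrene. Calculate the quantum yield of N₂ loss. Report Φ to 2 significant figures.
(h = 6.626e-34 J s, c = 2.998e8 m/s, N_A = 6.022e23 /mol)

Φ = 0.40

Product: 32.4 μmol = 3.24e-5 mol.
Photon energy at 327 nm: hc/λ = (6.626e-34)(2.998e8)/(327e-9) = 6.075e-19 J.
Energy delivered: (30.0 mW)(1818 s) = 54.54 J.
Photons incident: 54.54 / 6.075e-19 = 8.978e19, i.e. 8.978e19/6.022e23 = 1.491e-4 mol.
Photons absorbed: 0.547 × 1.491e-4 = 8.156e-5 mol.
Φ = 3.24e-5 mol / 8.156e-5 mol photons = 0.40.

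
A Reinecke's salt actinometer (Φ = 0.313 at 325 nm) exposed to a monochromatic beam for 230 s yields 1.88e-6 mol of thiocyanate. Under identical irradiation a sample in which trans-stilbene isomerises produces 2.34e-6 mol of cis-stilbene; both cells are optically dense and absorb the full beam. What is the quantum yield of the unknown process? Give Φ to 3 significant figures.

Photons absorbed by the actinometer: 1.88e-6 / 0.313 = 6.006e-6 mol.
Φ(unknown) = 2.34e-6 / 6.006e-6 = 0.390.

Φ = 0.390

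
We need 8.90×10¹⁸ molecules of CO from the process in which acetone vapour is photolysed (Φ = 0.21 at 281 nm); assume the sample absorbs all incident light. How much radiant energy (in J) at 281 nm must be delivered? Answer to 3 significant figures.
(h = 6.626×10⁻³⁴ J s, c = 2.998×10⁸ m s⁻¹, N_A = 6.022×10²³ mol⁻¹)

Product: 8.90×10¹⁸ / 6.022×10²³ = 1.478×10⁻⁵ mol.
Photons that must be absorbed: 1.478×10⁻⁵ / 0.21 = 7.038×10⁻⁵ mol.
Photon energy: hc/λ = 7.069×10⁻¹⁹ J; per mole, 4.257×10⁵ J mol⁻¹.
Energy required: 7.038×10⁻⁵ × 4.257×10⁵ = 30.0 J.

30.0 J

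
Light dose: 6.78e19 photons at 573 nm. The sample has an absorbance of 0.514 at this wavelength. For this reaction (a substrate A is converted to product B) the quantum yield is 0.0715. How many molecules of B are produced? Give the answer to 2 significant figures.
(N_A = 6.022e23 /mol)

3.4e18 molecules

Moles of photons: 6.78e19 / 6.022e23 = 1.126e-4 mol.
Fraction absorbed: 1 − 10^(−0.514) = 0.6938.
Photons absorbed: 0.6938 × 1.126e-4 = 7.812e-5 mol.
Product: Φ × n_abs = 0.0715 × 7.812e-5 = 5.586e-6 mol.
As a count: 5.586e-6 × 6.022e23 = 3.4e18.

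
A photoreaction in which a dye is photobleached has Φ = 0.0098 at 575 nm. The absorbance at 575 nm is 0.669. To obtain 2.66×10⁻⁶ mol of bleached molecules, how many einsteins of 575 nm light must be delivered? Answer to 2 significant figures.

Photons that must be absorbed: 2.66×10⁻⁶ / 0.0098 = 2.714×10⁻⁴ mol.
Fraction absorbed: 1 − 10^(−0.669) = 0.7857.
Incident photons needed: 2.714×10⁻⁴ / 0.7857 = 3.454×10⁻⁴ mol.

3.5×10⁻⁴ einstein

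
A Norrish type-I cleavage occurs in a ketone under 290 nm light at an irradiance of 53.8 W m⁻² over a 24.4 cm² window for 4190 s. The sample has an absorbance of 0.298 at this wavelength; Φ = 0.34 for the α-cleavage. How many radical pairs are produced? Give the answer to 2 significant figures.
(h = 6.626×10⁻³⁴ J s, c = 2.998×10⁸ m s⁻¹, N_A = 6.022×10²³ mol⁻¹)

Photon energy at 290 nm: hc/λ = (6.626×10⁻³⁴)(2.998×10⁸)/(290×10⁻⁹) = 6.850×10⁻¹⁹ J.
Energy delivered: (53.8 W m⁻²)(24.4×10⁻⁴ m²)(4190 s) = 550.0 J.
Photons incident: 550.0 / 6.850×10⁻¹⁹ = 8.029×10²⁰, i.e. 8.029×10²⁰/6.022×10²³ = 0.001333 mol.
Fraction absorbed: 1 − 10^(−0.298) = 0.4965.
Photons absorbed: 0.4965 × 0.001333 = 6.618×10⁻⁴ mol.
Product: Φ × n_abs = 0.34 × 6.618×10⁻⁴ = 2.250×10⁻⁴ mol.
As a count: 2.250×10⁻⁴ × 6.022×10²³ = 1.4×10²⁰.

1.4×10²⁰ radical pairs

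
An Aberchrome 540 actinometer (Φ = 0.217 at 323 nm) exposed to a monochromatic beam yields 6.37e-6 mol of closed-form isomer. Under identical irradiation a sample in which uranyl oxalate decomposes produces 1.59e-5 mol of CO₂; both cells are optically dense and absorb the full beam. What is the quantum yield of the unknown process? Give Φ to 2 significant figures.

Photons absorbed by the actinometer: 6.37e-6 / 0.217 = 2.935e-5 mol.
Φ(unknown) = 1.59e-5 / 2.935e-5 = 0.54.

Φ = 0.54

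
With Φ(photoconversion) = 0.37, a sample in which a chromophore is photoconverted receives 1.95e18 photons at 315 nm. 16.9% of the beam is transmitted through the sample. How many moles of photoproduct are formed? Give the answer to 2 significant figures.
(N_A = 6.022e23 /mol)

1.0e-6 mol

Moles of photons: 1.95e18 / 6.022e23 = 3.238e-6 mol.
Fraction absorbed: 1 − 16.9/100 = 0.8310.
Photons absorbed: 0.8310 × 3.238e-6 = 2.691e-6 mol.
Product: Φ × n_abs = 0.37 × 2.691e-6 = 9.957e-7 mol.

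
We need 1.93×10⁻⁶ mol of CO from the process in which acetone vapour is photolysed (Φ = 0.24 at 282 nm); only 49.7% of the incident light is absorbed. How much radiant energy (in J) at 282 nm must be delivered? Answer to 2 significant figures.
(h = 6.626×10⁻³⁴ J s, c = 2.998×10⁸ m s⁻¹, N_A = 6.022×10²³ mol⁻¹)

6.9 J

Photons that must be absorbed: 1.93×10⁻⁶ / 0.24 = 8.042×10⁻⁶ mol.
Incident photons needed: 8.042×10⁻⁶ / 0.497 = 1.618×10⁻⁵ mol.
Photon energy: hc/λ = 7.044×10⁻¹⁹ J; per mole, 4.242×10⁵ J mol⁻¹.
Energy required: 1.618×10⁻⁵ × 4.242×10⁵ = 6.9 J.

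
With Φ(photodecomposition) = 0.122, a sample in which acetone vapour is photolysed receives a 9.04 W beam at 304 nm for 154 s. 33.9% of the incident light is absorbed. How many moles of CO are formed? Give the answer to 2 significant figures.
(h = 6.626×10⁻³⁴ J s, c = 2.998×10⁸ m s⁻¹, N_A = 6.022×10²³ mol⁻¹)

1.5×10⁻⁴ mol

Photon energy at 304 nm: hc/λ = (6.626×10⁻³⁴)(2.998×10⁸)/(304×10⁻⁹) = 6.534×10⁻¹⁹ J.
Energy delivered: (9.04 W)(154 s) = 1392 J.
Photons incident: 1392 / 6.534×10⁻¹⁹ = 2.130×10²¹, i.e. 2.130×10²¹/6.022×10²³ = 0.003537 mol.
Photons absorbed: 0.339 × 0.003537 = 0.001199 mol.
Product: Φ × n_abs = 0.122 × 0.001199 = 1.463×10⁻⁴ mol.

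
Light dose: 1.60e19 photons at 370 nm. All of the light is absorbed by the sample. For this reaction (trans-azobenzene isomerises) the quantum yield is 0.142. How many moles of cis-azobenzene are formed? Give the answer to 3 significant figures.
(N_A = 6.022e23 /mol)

3.77e-6 mol

Moles of photons: 1.60e19 / 6.022e23 = 2.657e-5 mol.
Product: Φ × n_abs = 0.142 × 2.657e-5 = 3.773e-6 mol.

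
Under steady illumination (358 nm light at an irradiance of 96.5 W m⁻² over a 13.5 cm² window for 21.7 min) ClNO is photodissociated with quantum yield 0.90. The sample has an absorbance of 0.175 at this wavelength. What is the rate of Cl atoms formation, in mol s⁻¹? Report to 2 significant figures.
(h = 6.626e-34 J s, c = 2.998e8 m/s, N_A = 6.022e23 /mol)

1.2e-7 mol s⁻¹

Photon energy at 358 nm: hc/λ = (6.626e-34)(2.998e8)/(358e-9) = 5.549e-19 J.
Energy delivered: (96.5 W m⁻²)(13.5e-4 m²)(1302 s) = 169.6 J.
Photons incident: 169.6 / 5.549e-19 = 3.056e20, i.e. 3.056e20/6.022e23 = 5.075e-4 mol.
Fraction absorbed: 1 − 10^(−0.175) = 0.3317.
Photons absorbed: 0.3317 × 5.075e-4 = 1.683e-4 mol.
Product formed: 0.90 × 1.683e-4 = 1.515e-4 mol.
Rate: 1.515e-4 / 1302 s = 1.2e-7 mol s⁻¹.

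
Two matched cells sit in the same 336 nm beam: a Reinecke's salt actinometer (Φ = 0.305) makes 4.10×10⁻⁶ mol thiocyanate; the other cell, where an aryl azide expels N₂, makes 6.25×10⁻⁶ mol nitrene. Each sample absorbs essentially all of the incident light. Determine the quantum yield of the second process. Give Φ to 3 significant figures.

Φ = 0.465

Photons absorbed by the actinometer: 4.10×10⁻⁶ / 0.305 = 1.344×10⁻⁵ mol.
Φ(unknown) = 6.25×10⁻⁶ / 1.344×10⁻⁵ = 0.465.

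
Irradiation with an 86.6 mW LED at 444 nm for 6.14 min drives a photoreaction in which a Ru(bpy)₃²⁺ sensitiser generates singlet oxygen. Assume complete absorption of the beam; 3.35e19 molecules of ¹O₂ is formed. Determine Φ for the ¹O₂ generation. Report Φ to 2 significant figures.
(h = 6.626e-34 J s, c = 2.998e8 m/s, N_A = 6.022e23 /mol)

Product: 3.35e19 / 6.022e23 = 5.563e-5 mol.
Photon energy at 444 nm: hc/λ = (6.626e-34)(2.998e8)/(444e-9) = 4.474e-19 J.
Energy delivered: (86.6 mW)(368.4 s) = 31.90 J.
Photons incident: 31.90 / 4.474e-19 = 7.130e19, i.e. 7.130e19/6.022e23 = 1.184e-4 mol.
Φ = 5.563e-5 mol / 1.184e-4 mol photons = 0.47.

Φ = 0.47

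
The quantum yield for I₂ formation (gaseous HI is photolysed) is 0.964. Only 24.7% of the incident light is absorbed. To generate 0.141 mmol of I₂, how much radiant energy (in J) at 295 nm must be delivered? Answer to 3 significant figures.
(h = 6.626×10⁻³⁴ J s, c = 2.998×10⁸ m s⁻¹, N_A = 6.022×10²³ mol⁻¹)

240 J

Product: 0.141 mmol = 1.41×10⁻⁴ mol.
Photons that must be absorbed: 1.41×10⁻⁴ / 0.964 = 1.463×10⁻⁴ mol.
Incident photons needed: 1.463×10⁻⁴ / 0.247 = 5.923×10⁻⁴ mol.
Photon energy: hc/λ = 6.734×10⁻¹⁹ J; per mole, 4.055×10⁵ J mol⁻¹.
Energy required: 5.923×10⁻⁴ × 4.055×10⁵ = 240 J.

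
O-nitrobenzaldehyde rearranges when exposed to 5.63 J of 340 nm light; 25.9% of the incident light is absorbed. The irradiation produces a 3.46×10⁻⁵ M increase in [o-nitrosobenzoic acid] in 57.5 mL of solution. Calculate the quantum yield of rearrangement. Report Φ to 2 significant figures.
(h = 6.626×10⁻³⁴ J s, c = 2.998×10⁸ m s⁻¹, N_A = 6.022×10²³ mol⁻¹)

Product: (3.46×10⁻⁵ M)(0.0575 L) = 1.990×10⁻⁶ mol.
Photon energy at 340 nm: hc/λ = (6.626×10⁻³⁴)(2.998×10⁸)/(340×10⁻⁹) = 5.843×10⁻¹⁹ J.
Photons incident: 5.63 / 5.843×10⁻¹⁹ = 9.635×10¹⁸, i.e. 9.635×10¹⁸/6.022×10²³ = 1.600×10⁻⁵ mol.
Photons absorbed: 0.259 × 1.600×10⁻⁵ = 4.144×10⁻⁶ mol.
Φ = 1.990×10⁻⁶ mol / 4.144×10⁻⁶ mol photons = 0.48.

Φ = 0.48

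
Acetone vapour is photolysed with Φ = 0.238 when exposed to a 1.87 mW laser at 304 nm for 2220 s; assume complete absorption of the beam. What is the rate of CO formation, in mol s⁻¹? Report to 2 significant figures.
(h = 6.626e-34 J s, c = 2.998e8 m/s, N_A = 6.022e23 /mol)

Photon energy at 304 nm: hc/λ = (6.626e-34)(2.998e8)/(304e-9) = 6.534e-19 J.
Energy delivered: (1.87 mW)(2220 s) = 4.151 J.
Photons incident: 4.151 / 6.534e-19 = 6.353e18, i.e. 6.353e18/6.022e23 = 1.055e-5 mol.
Product formed: 0.238 × 1.055e-5 = 2.511e-6 mol.
Rate: 2.511e-6 / 2220 s = 1.1e-9 mol s⁻¹.

1.1e-9 mol s⁻¹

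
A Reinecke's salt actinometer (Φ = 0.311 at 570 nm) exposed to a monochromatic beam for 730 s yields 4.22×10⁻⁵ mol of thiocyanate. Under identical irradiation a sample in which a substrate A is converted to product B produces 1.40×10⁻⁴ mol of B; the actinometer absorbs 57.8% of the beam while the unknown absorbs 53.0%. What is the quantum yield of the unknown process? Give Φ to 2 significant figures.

Φ = 1.1

Photons absorbed by the actinometer: 4.22×10⁻⁵ / 0.311 = 1.357×10⁻⁴ mol.
Incident flux: 1.357×10⁻⁴ / 0.578 = 2.348×10⁻⁴ einstein.
Absorbed by unknown: 0.530 × 2.348×10⁻⁴ = 1.244×10⁻⁴ mol.
Φ(unknown) = 1.40×10⁻⁴ / 1.244×10⁻⁴ = 1.1.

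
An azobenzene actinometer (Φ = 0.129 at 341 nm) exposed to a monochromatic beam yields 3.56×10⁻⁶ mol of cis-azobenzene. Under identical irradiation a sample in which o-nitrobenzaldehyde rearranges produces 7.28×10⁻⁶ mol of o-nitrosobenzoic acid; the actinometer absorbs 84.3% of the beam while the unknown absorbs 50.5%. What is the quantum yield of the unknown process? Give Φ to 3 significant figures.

Photons absorbed by the actinometer: 3.56×10⁻⁶ / 0.129 = 2.760×10⁻⁵ mol.
Incident flux: 2.760×10⁻⁵ / 0.843 = 3.274×10⁻⁵ einstein.
Absorbed by unknown: 0.505 × 3.274×10⁻⁵ = 1.653×10⁻⁵ mol.
Φ(unknown) = 7.28×10⁻⁶ / 1.653×10⁻⁵ = 0.440.

Φ = 0.440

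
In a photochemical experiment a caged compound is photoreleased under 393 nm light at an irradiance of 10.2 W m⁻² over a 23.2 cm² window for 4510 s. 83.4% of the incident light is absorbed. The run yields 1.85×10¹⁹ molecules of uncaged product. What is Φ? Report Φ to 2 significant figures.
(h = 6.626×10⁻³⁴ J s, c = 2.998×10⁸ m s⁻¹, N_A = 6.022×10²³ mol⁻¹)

Product: 1.85×10¹⁹ / 6.022×10²³ = 3.072×10⁻⁵ mol.
Photon energy at 393 nm: hc/λ = (6.626×10⁻³⁴)(2.998×10⁸)/(393×10⁻⁹) = 5.055×10⁻¹⁹ J.
Energy delivered: (10.2 W m⁻²)(23.2×10⁻⁴ m²)(4510 s) = 106.7 J.
Photons incident: 106.7 / 5.055×10⁻¹⁹ = 2.111×10²⁰, i.e. 2.111×10²⁰/6.022×10²³ = 3.505×10⁻⁴ mol.
Photons absorbed: 0.834 × 3.505×10⁻⁴ = 2.923×10⁻⁴ mol.
Φ = 3.072×10⁻⁵ mol / 2.923×10⁻⁴ mol photons = 0.11.

Φ = 0.11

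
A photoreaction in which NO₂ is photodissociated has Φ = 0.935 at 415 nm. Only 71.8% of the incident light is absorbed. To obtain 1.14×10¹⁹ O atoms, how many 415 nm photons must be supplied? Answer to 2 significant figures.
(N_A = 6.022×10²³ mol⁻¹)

1.7×10¹⁹ photons

Product: 1.14×10¹⁹ / 6.022×10²³ = 1.893×10⁻⁵ mol.
Photons that must be absorbed: 1.893×10⁻⁵ / 0.935 = 2.025×10⁻⁵ mol.
Incident photons needed: 2.025×10⁻⁵ / 0.718 = 2.820×10⁻⁵ mol.
Photon count: 2.820×10⁻⁵ × 6.022×10²³ = 1.7×10¹⁹.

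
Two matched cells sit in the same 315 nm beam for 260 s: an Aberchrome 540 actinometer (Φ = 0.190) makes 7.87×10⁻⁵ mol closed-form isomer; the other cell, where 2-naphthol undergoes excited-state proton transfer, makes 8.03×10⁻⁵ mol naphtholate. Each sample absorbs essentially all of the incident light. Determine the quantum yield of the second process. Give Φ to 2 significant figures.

Photons absorbed by the actinometer: 7.87×10⁻⁵ / 0.190 = 4.142×10⁻⁴ mol.
Φ(unknown) = 8.03×10⁻⁵ / 4.142×10⁻⁴ = 0.19.

Φ = 0.19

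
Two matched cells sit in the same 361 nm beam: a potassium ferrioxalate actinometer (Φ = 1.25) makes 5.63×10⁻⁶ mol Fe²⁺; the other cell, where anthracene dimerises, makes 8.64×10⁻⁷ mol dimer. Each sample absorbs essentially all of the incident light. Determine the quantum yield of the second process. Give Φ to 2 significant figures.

Φ = 0.19

Photons absorbed by the actinometer: 5.63×10⁻⁶ / 1.25 = 4.504×10⁻⁶ mol.
Φ(unknown) = 8.64×10⁻⁷ / 4.504×10⁻⁶ = 0.19.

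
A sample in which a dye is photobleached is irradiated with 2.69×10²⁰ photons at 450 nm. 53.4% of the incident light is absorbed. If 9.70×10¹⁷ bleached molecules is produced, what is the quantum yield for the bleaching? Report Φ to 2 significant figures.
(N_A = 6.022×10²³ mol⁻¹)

Φ = 0.0068

Product: 9.70×10¹⁷ / 6.022×10²³ = 1.611×10⁻⁶ mol.
Moles of photons: 2.69×10²⁰ / 6.022×10²³ = 4.467×10⁻⁴ mol.
Photons absorbed: 0.534 × 4.467×10⁻⁴ = 2.385×10⁻⁴ mol.
Φ = 1.611×10⁻⁶ mol / 2.385×10⁻⁴ mol photons = 0.0068.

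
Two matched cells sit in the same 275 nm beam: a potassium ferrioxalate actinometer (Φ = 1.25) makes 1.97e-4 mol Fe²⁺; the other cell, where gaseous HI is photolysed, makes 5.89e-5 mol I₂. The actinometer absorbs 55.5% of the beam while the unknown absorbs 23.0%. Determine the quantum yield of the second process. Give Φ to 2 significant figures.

Photons absorbed by the actinometer: 1.97e-4 / 1.25 = 1.576e-4 mol.
Incident flux: 1.576e-4 / 0.555 = 2.840e-4 einstein.
Absorbed by unknown: 0.230 × 2.840e-4 = 6.532e-5 mol.
Φ(unknown) = 5.89e-5 / 6.532e-5 = 0.90.

Φ = 0.90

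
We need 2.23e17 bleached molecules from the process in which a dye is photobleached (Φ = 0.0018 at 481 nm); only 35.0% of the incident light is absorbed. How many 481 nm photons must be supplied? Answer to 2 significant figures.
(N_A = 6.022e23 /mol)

Product: 2.23e17 / 6.022e23 = 3.703e-7 mol.
Photons that must be absorbed: 3.703e-7 / 0.0018 = 2.057e-4 mol.
Incident photons needed: 2.057e-4 / 0.350 = 5.877e-4 mol.
Photon count: 5.877e-4 × 6.022e23 = 3.5e20.

3.5e20 photons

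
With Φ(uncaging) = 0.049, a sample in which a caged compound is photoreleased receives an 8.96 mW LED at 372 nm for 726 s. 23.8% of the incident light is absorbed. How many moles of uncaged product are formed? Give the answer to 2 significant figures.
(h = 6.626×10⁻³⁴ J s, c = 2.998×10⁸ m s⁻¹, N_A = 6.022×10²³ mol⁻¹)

2.4×10⁻⁷ mol

Photon energy at 372 nm: hc/λ = (6.626×10⁻³⁴)(2.998×10⁸)/(372×10⁻⁹) = 5.340×10⁻¹⁹ J.
Energy delivered: (8.96 mW)(726 s) = 6.505 J.
Photons incident: 6.505 / 5.340×10⁻¹⁹ = 1.218×10¹⁹, i.e. 1.218×10¹⁹/6.022×10²³ = 2.023×10⁻⁵ mol.
Photons absorbed: 0.238 × 2.023×10⁻⁵ = 4.815×10⁻⁶ mol.
Product: Φ × n_abs = 0.049 × 4.815×10⁻⁶ = 2.359×10⁻⁷ mol.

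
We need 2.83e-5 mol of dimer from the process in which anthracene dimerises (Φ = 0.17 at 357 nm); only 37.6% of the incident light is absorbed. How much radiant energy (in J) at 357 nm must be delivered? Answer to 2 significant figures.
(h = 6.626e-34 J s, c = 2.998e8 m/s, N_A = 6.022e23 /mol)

150 J

Photons that must be absorbed: 2.83e-5 / 0.17 = 1.665e-4 mol.
Incident photons needed: 1.665e-4 / 0.376 = 4.428e-4 mol.
Photon energy: hc/λ = 5.564e-19 J; per mole, 3.351e5 J mol⁻¹.
Energy required: 4.428e-4 × 3.351e5 = 150 J.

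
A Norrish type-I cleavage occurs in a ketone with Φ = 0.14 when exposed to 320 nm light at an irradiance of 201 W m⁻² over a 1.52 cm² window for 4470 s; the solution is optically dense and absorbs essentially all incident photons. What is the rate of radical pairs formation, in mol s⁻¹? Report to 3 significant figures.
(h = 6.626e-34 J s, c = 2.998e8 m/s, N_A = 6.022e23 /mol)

Photon energy at 320 nm: hc/λ = (6.626e-34)(2.998e8)/(320e-9) = 6.208e-19 J.
Energy delivered: (201 W m⁻²)(1.52e-4 m²)(4470 s) = 136.6 J.
Photons incident: 136.6 / 6.208e-19 = 2.200e20, i.e. 2.200e20/6.022e23 = 3.653e-4 mol.
Product formed: 0.14 × 3.653e-4 = 5.114e-5 mol.
Rate: 5.114e-5 / 4470 s = 1.14e-8 mol s⁻¹.

1.14e-8 mol s⁻¹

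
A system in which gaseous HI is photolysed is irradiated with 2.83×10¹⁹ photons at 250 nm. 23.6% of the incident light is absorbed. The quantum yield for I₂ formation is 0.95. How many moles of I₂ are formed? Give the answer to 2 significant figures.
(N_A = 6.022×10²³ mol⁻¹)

Moles of photons: 2.83×10¹⁹ / 6.022×10²³ = 4.699×10⁻⁵ mol.
Photons absorbed: 0.236 × 4.699×10⁻⁵ = 1.109×10⁻⁵ mol.
Product: Φ × n_abs = 0.95 × 1.109×10⁻⁵ = 1.054×10⁻⁵ mol.

1.1×10⁻⁵ mol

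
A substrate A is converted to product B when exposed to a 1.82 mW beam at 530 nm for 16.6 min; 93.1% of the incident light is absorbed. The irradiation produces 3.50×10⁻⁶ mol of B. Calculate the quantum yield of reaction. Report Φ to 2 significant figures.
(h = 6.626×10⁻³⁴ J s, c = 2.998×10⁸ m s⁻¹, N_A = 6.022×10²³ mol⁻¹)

Φ = 0.47

Photon energy at 530 nm: hc/λ = (6.626×10⁻³⁴)(2.998×10⁸)/(530×10⁻⁹) = 3.748×10⁻¹⁹ J.
Energy delivered: (1.82 mW)(996 s) = 1.813 J.
Photons incident: 1.813 / 3.748×10⁻¹⁹ = 4.837×10¹⁸, i.e. 4.837×10¹⁸/6.022×10²³ = 8.032×10⁻⁶ mol.
Photons absorbed: 0.931 × 8.032×10⁻⁶ = 7.478×10⁻⁶ mol.
Φ = 3.50×10⁻⁶ mol / 7.478×10⁻⁶ mol photons = 0.47.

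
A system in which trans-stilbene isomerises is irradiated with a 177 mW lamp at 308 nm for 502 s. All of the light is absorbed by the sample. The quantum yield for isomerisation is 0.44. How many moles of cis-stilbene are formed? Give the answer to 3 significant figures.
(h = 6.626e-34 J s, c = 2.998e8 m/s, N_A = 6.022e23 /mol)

1.01e-4 mol

Photon energy at 308 nm: hc/λ = (6.626e-34)(2.998e8)/(308e-9) = 6.450e-19 J.
Energy delivered: (177 mW)(502 s) = 88.85 J.
Photons incident: 88.85 / 6.450e-19 = 1.378e20, i.e. 1.378e20/6.022e23 = 2.288e-4 mol.
Product: Φ × n_abs = 0.44 × 2.288e-4 = 1.007e-4 mol.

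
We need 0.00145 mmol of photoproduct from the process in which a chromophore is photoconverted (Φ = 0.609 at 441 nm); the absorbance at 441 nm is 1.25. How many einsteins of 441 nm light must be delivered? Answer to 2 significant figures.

Product: 0.00145 mmol = 1.45e-6 mol.
Photons that must be absorbed: 1.45e-6 / 0.609 = 2.381e-6 mol.
Fraction absorbed: 1 − 10^(−1.25) = 0.9438.
Incident photons needed: 2.381e-6 / 0.9438 = 2.523e-6 mol.

2.5e-6 einstein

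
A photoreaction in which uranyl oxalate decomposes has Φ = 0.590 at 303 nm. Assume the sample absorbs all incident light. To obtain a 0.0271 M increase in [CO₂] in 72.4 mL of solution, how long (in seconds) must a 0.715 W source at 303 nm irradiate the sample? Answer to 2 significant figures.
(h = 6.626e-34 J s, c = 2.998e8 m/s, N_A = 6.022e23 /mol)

t ≈ 1800 s

Product: (0.0271 M)(0.0724 L) = 0.001962 mol.
Photons that must be absorbed: 0.001962 / 0.590 = 0.003325 mol.
Photon energy: hc/λ = 6.556e-19 J; per mole, 3.948e5 J mol⁻¹.
Energy required: 0.003325 × 3.948e5 = 1313 J.
Time: 1313 J / 0.715 W = 1800 s.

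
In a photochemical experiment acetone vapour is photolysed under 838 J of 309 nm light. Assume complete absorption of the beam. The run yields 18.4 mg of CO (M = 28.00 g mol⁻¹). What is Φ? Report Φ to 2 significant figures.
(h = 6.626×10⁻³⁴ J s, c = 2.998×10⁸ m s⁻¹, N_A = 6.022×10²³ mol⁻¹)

Φ = 0.30

Product: 18.4 mg / 28.00 g mol⁻¹ = 6.571×10⁻⁴ mol.
Photon energy at 309 nm: hc/λ = (6.626×10⁻³⁴)(2.998×10⁸)/(309×10⁻⁹) = 6.429×10⁻¹⁹ J.
Photons incident: 838 / 6.429×10⁻¹⁹ = 1.303×10²¹, i.e. 1.303×10²¹/6.022×10²³ = 0.002164 mol.
Φ = 6.571×10⁻⁴ mol / 0.002164 mol photons = 0.30.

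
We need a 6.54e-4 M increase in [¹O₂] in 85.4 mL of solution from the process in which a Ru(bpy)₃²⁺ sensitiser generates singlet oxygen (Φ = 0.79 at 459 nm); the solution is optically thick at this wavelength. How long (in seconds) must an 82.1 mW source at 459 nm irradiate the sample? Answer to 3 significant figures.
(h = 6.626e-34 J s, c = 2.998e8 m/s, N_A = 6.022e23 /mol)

Product: (6.54e-4 M)(0.0854 L) = 5.585e-5 mol.
Photons that must be absorbed: 5.585e-5 / 0.79 = 7.070e-5 mol.
Photon energy: hc/λ = 4.328e-19 J; per mole, 2.606e5 J mol⁻¹.
Energy required: 7.070e-5 × 2.606e5 = 18.42 J.
Time: 18.42 J / 0.0821 W = 224 s.

t ≈ 224 s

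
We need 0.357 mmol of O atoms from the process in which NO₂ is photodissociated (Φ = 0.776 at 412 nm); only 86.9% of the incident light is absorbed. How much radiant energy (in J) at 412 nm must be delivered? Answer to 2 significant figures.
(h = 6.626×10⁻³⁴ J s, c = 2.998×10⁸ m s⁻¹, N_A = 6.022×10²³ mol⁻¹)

150 J

Product: 0.357 mmol = 3.57×10⁻⁴ mol.
Photons that must be absorbed: 3.57×10⁻⁴ / 0.776 = 4.601×10⁻⁴ mol.
Incident photons needed: 4.601×10⁻⁴ / 0.869 = 5.295×10⁻⁴ mol.
Photon energy: hc/λ = 4.822×10⁻¹⁹ J; per mole, 2.904×10⁵ J mol⁻¹.
Energy required: 5.295×10⁻⁴ × 2.904×10⁵ = 150 J.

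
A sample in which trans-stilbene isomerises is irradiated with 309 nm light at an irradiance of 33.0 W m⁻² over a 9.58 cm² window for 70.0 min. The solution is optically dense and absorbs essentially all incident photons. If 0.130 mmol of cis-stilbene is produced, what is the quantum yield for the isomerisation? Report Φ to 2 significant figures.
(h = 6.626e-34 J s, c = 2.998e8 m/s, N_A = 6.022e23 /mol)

Product: 0.130 mmol = 1.30e-4 mol.
Photon energy at 309 nm: hc/λ = (6.626e-34)(2.998e8)/(309e-9) = 6.429e-19 J.
Energy delivered: (33.0 W m⁻²)(9.58e-4 m²)(4200 s) = 132.8 J.
Photons incident: 132.8 / 6.429e-19 = 2.066e20, i.e. 2.066e20/6.022e23 = 3.431e-4 mol.
Φ = 1.30e-4 mol / 3.431e-4 mol photons = 0.38.

Φ = 0.38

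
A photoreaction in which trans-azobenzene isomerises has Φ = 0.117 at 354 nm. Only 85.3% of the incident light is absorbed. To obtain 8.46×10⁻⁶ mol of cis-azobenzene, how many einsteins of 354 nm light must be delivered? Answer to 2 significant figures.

Photons that must be absorbed: 8.46×10⁻⁶ / 0.117 = 7.231×10⁻⁵ mol.
Incident photons needed: 7.231×10⁻⁵ / 0.853 = 8.477×10⁻⁵ mol.

8.5×10⁻⁵ einstein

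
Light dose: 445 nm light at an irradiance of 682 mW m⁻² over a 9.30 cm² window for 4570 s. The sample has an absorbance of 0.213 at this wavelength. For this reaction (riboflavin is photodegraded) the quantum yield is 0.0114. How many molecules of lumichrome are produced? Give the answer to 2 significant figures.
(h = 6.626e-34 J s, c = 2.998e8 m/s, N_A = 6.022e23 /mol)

Photon energy at 445 nm: hc/λ = (6.626e-34)(2.998e8)/(445e-9) = 4.464e-19 J.
Energy delivered: (682 mW m⁻²)(9.30e-4 m²)(4570 s) = 2.899 J.
Photons incident: 2.899 / 4.464e-19 = 6.494e18, i.e. 6.494e18/6.022e23 = 1.078e-5 mol.
Fraction absorbed: 1 − 10^(−0.213) = 0.3876.
Photons absorbed: 0.3876 × 1.078e-5 = 4.178e-6 mol.
Product: Φ × n_abs = 0.0114 × 4.178e-6 = 4.763e-8 mol.
As a count: 4.763e-8 × 6.022e23 = 2.9e16.

2.9e16 molecules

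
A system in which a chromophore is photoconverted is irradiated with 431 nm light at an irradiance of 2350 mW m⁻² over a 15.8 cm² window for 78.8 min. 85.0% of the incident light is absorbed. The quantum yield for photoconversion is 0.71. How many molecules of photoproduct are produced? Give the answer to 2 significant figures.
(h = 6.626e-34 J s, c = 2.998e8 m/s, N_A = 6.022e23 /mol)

Photon energy at 431 nm: hc/λ = (6.626e-34)(2.998e8)/(431e-9) = 4.609e-19 J.
Energy delivered: (2350 mW m⁻²)(15.8e-4 m²)(4728 s) = 17.56 J.
Photons incident: 17.56 / 4.609e-19 = 3.810e19, i.e. 3.810e19/6.022e23 = 6.327e-5 mol.
Photons absorbed: 0.850 × 6.327e-5 = 5.378e-5 mol.
Product: Φ × n_abs = 0.71 × 5.378e-5 = 3.818e-5 mol.
As a count: 3.818e-5 × 6.022e23 = 2.3e19.

2.3e19 molecules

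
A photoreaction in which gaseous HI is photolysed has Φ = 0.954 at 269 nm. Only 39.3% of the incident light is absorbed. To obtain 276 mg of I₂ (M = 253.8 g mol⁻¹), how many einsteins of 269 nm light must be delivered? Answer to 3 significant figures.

0.00290 einstein

Product: 276 mg / 253.8 g mol⁻¹ = 0.001087 mol.
Photons that must be absorbed: 0.001087 / 0.954 = 0.001139 mol.
Incident photons needed: 0.001139 / 0.393 = 0.002898 mol.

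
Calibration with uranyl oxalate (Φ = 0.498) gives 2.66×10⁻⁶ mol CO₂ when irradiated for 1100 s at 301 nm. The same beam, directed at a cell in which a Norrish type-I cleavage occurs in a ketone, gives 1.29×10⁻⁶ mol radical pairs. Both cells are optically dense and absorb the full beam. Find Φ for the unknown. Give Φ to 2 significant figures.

Φ = 0.24

Photons absorbed by the actinometer: 2.66×10⁻⁶ / 0.498 = 5.341×10⁻⁶ mol.
Φ(unknown) = 1.29×10⁻⁶ / 5.341×10⁻⁶ = 0.24.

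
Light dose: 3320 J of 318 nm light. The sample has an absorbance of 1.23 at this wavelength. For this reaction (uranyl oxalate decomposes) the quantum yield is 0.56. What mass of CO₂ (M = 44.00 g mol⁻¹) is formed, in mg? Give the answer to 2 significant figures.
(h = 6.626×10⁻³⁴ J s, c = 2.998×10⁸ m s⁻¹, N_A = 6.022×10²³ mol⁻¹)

200 mg

Photon energy at 318 nm: hc/λ = (6.626×10⁻³⁴)(2.998×10⁸)/(318×10⁻⁹) = 6.247×10⁻¹⁹ J.
Photons incident: 3320 / 6.247×10⁻¹⁹ = 5.315×10²¹, i.e. 5.315×10²¹/6.022×10²³ = 0.008826 mol.
Fraction absorbed: 1 − 10^(−1.23) = 0.9411.
Photons absorbed: 0.9411 × 0.008826 = 0.008306 mol.
Product: Φ × n_abs = 0.56 × 0.008306 = 0.004651 mol.
Mass: 0.004651 × 44.00 = 0.2046 g = 200 mg.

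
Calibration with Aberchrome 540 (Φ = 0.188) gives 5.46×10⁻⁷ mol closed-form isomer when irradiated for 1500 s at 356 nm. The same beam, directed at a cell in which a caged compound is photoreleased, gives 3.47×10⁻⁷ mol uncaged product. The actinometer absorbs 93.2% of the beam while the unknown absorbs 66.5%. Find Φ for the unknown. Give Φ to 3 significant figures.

Φ = 0.167

Photons absorbed by the actinometer: 5.46×10⁻⁷ / 0.188 = 2.904×10⁻⁶ mol.
Incident flux: 2.904×10⁻⁶ / 0.932 = 3.116×10⁻⁶ einstein.
Absorbed by unknown: 0.665 × 3.116×10⁻⁶ = 2.072×10⁻⁶ mol.
Φ(unknown) = 3.47×10⁻⁷ / 2.072×10⁻⁶ = 0.167.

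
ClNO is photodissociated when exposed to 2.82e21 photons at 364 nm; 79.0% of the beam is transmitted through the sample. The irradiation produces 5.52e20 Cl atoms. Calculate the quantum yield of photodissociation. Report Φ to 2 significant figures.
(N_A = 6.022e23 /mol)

Φ = 0.93

Product: 5.52e20 / 6.022e23 = 9.166e-4 mol.
Moles of photons: 2.82e21 / 6.022e23 = 0.004683 mol.
Fraction absorbed: 1 − 79.0/100 = 0.2100.
Photons absorbed: 0.2100 × 0.004683 = 9.834e-4 mol.
Φ = 9.166e-4 mol / 9.834e-4 mol photons = 0.93.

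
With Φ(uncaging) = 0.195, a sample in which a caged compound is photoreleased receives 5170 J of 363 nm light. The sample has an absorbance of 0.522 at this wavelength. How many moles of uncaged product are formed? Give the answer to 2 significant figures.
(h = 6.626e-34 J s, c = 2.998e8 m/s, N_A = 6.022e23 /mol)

0.0021 mol

Photon energy at 363 nm: hc/λ = (6.626e-34)(2.998e8)/(363e-9) = 5.472e-19 J.
Photons incident: 5170 / 5.472e-19 = 9.448e21, i.e. 9.448e21/6.022e23 = 0.01569 mol.
Fraction absorbed: 1 − 10^(−0.522) = 0.6994.
Photons absorbed: 0.6994 × 0.01569 = 0.01097 mol.
Product: Φ × n_abs = 0.195 × 0.01097 = 0.002139 mol.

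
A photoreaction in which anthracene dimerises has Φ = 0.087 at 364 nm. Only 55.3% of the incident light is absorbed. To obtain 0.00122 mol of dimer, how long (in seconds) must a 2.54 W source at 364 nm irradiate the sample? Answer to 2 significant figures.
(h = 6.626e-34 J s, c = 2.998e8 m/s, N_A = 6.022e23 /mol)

Photons that must be absorbed: 0.00122 / 0.087 = 0.01402 mol.
Incident photons needed: 0.01402 / 0.553 = 0.02535 mol.
Photon energy: hc/λ = 5.457e-19 J; per mole, 3.286e5 J mol⁻¹.
Energy required: 0.02535 × 3.286e5 = 8330 J.
Time: 8330 J / 2.54 W = 3300 s.

t ≈ 3300 s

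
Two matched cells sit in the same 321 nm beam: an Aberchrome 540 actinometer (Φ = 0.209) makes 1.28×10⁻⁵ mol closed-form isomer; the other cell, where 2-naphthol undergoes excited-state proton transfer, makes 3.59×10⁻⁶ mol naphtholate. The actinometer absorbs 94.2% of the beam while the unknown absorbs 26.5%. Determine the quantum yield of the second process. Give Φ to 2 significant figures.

Photons absorbed by the actinometer: 1.28×10⁻⁵ / 0.209 = 6.124×10⁻⁵ mol.
Incident flux: 6.124×10⁻⁵ / 0.942 = 6.501×10⁻⁵ einstein.
Absorbed by unknown: 0.265 × 6.501×10⁻⁵ = 1.723×10⁻⁵ mol.
Φ(unknown) = 3.59×10⁻⁶ / 1.723×10⁻⁵ = 0.21.

Φ = 0.21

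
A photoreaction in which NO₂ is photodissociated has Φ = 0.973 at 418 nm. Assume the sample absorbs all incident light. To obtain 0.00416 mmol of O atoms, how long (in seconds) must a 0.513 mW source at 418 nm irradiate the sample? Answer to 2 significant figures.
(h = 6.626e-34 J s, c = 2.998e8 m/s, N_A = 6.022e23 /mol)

Product: 0.00416 mmol = 4.16e-6 mol.
Photons that must be absorbed: 4.16e-6 / 0.973 = 4.275e-6 mol.
Photon energy: hc/λ = 4.752e-19 J; per mole, 2.862e5 J mol⁻¹.
Energy required: 4.275e-6 × 2.862e5 = 1.224 J.
Time: 1.224 J / 0.000513 W = 2400 s.

t ≈ 2400 s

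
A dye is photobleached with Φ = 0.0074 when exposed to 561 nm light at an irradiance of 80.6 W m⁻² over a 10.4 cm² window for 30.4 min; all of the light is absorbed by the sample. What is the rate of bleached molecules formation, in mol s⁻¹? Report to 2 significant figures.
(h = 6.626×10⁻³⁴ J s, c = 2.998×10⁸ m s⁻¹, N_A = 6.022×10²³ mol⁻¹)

2.9×10⁻⁹ mol s⁻¹

Photon energy at 561 nm: hc/λ = (6.626×10⁻³⁴)(2.998×10⁸)/(561×10⁻⁹) = 3.541×10⁻¹⁹ J.
Energy delivered: (80.6 W m⁻²)(10.4×10⁻⁴ m²)(1824 s) = 152.9 J.
Photons incident: 152.9 / 3.541×10⁻¹⁹ = 4.318×10²⁰, i.e. 4.318×10²⁰/6.022×10²³ = 7.170×10⁻⁴ mol.
Product formed: 0.0074 × 7.170×10⁻⁴ = 5.306×10⁻⁶ mol.
Rate: 5.306×10⁻⁶ / 1824 s = 2.9×10⁻⁹ mol s⁻¹.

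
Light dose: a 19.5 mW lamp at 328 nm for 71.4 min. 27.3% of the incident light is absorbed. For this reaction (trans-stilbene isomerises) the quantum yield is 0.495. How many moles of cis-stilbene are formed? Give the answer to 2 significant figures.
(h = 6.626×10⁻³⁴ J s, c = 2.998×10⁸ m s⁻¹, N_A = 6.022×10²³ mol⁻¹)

Photon energy at 328 nm: hc/λ = (6.626×10⁻³⁴)(2.998×10⁸)/(328×10⁻⁹) = 6.056×10⁻¹⁹ J.
Energy delivered: (19.5 mW)(4284 s) = 83.54 J.
Photons incident: 83.54 / 6.056×10⁻¹⁹ = 1.379×10²⁰, i.e. 1.379×10²⁰/6.022×10²³ = 2.290×10⁻⁴ mol.
Photons absorbed: 0.273 × 2.290×10⁻⁴ = 6.252×10⁻⁵ mol.
Product: Φ × n_abs = 0.495 × 6.252×10⁻⁵ = 3.095×10⁻⁵ mol.

3.1×10⁻⁵ mol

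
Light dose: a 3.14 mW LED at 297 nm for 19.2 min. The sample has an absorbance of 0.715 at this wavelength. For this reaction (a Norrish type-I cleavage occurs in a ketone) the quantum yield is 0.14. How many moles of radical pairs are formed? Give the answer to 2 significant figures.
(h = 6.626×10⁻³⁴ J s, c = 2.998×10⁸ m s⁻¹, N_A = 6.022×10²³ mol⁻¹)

Photon energy at 297 nm: hc/λ = (6.626×10⁻³⁴)(2.998×10⁸)/(297×10⁻⁹) = 6.688×10⁻¹⁹ J.
Energy delivered: (3.14 mW)(1152 s) = 3.617 J.
Photons incident: 3.617 / 6.688×10⁻¹⁹ = 5.408×10¹⁸, i.e. 5.408×10¹⁸/6.022×10²³ = 8.980×10⁻⁶ mol.
Fraction absorbed: 1 − 10^(−0.715) = 0.8072.
Photons absorbed: 0.8072 × 8.980×10⁻⁶ = 7.249×10⁻⁶ mol.
Product: Φ × n_abs = 0.14 × 7.249×10⁻⁶ = 1.015×10⁻⁶ mol.

1.0×10⁻⁶ mol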